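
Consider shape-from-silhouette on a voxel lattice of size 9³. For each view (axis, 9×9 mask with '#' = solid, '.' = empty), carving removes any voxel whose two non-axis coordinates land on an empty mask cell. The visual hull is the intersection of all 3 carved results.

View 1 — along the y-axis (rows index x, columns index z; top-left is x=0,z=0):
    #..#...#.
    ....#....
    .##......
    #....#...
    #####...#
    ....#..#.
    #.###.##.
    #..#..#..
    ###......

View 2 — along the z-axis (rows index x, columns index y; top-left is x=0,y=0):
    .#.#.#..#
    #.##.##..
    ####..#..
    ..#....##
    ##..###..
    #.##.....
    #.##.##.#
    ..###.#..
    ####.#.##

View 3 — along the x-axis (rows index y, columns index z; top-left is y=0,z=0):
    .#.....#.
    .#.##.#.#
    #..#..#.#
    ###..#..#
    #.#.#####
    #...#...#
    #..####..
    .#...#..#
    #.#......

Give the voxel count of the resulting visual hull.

initial block: 9^3 = 729
  1. axis=1 (XZ plane), |mask|=28  ⇒  voxels=252
  2. axis=2 (XY plane), |mask|=42  ⇒  voxels=138
  3. axis=0 (YZ plane), |mask|=36  ⇒  voxels=62

|visual hull| = 62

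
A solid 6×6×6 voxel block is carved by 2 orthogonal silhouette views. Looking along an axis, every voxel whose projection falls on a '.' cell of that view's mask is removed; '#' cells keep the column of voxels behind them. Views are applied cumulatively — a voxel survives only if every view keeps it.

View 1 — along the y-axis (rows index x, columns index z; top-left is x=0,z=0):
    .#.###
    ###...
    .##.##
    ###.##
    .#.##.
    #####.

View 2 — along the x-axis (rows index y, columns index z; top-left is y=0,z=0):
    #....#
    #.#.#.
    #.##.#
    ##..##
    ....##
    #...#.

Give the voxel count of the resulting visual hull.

start: 6×6×6 = 216 voxels
V1 y: intersect with XZ mask (24 set) -- 144 left
V2 x: intersect with YZ mask (17 set) -- 64 left

|visual hull| = 64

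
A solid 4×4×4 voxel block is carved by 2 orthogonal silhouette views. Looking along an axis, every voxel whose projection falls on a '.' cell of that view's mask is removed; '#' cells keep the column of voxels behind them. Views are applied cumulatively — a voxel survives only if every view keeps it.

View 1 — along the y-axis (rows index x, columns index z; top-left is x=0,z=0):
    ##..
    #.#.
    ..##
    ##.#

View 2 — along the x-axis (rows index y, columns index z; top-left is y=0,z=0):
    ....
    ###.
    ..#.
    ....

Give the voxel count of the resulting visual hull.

remaining voxels: 9

initial block: 4^3 = 64
step 1: project along y, AND mask (9/16) → |grid| = 36
step 2: project along x, AND mask (4/16) → |grid| = 9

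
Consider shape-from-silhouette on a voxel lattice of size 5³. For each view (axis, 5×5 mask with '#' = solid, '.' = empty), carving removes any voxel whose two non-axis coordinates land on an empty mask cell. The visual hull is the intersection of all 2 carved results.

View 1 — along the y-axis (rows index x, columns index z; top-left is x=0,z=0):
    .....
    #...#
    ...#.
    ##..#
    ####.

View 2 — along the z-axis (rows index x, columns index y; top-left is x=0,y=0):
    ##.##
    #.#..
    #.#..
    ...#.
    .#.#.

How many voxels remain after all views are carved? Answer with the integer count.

before carving: 125 voxels (5×5×5)
step 1: project along y, AND mask (10/25) → |grid| = 50
step 2: project along z, AND mask (11/25) → |grid| = 17

remaining voxels: 17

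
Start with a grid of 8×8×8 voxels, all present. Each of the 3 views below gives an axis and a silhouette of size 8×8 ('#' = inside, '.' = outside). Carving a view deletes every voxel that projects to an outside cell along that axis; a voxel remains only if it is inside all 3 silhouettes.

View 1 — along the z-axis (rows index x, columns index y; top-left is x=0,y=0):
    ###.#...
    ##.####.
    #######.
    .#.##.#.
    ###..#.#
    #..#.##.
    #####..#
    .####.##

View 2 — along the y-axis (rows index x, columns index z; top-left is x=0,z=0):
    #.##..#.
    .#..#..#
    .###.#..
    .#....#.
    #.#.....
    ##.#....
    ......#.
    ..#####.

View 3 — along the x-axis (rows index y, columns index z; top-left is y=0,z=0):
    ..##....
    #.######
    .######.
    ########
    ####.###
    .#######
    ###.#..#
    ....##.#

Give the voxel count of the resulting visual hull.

voxel count = 95

start: 8×8×8 = 512 voxels
carve view 1 (along z, XY-mask fill 42/64): 336 voxels remain
carve view 2 (along y, XZ-mask fill 24/64): 128 voxels remain
carve view 3 (along x, YZ-mask fill 45/64): 95 voxels remain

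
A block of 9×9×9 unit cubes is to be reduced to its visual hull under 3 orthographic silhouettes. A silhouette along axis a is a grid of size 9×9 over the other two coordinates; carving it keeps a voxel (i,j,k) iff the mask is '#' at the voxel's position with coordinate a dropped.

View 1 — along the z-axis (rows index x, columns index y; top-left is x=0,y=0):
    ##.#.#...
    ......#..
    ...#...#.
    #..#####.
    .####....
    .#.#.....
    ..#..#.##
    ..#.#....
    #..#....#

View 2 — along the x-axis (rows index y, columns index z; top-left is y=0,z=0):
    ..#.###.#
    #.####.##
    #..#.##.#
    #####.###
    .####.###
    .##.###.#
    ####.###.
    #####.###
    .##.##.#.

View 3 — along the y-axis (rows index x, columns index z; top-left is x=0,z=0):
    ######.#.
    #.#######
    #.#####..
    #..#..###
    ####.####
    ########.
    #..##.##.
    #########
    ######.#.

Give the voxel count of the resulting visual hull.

remaining voxels: 132

initial block: 9^3 = 729
V1 z: intersect with XY mask (28 set) -- 252 left
V2 x: intersect with YZ mask (58 set) -- 186 left
V3 y: intersect with XZ mask (63 set) -- 132 left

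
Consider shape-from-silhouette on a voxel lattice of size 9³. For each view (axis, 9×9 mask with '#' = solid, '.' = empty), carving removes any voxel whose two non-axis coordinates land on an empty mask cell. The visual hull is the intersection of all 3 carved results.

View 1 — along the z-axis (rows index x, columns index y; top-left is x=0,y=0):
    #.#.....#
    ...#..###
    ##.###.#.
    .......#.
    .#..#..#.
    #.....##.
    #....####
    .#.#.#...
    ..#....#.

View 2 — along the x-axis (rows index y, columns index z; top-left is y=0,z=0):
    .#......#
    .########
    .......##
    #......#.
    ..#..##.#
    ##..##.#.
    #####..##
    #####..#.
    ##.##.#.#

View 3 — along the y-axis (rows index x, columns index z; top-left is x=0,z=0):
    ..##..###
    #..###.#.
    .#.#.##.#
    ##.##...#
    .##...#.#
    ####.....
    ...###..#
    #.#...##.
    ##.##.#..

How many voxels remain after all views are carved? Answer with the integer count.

|visual hull| = 77

start: 9×9×9 = 729 voxels
step 1: project along z, AND mask (30/81) → |grid| = 270
step 2: project along x, AND mask (42/81) → |grid| = 146
step 3: project along y, AND mask (41/81) → |grid| = 77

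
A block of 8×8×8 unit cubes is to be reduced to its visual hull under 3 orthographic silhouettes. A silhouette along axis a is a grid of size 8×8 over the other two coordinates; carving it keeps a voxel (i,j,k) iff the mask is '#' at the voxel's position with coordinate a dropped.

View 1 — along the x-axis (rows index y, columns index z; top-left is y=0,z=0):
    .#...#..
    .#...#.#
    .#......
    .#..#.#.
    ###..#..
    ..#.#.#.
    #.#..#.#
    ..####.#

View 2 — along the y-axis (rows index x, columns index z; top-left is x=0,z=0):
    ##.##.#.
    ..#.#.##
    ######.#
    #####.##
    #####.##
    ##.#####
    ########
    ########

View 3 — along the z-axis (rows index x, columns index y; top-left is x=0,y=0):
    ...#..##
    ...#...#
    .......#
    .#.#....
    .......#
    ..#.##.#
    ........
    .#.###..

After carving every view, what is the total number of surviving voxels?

start: 8×8×8 = 512 voxels
  1. axis=0 (YZ plane), |mask|=25  ⇒  voxels=200
  2. axis=1 (XZ plane), |mask|=53  ⇒  voxels=159
  3. axis=2 (XY plane), |mask|=17  ⇒  voxels=48

|visual hull| = 48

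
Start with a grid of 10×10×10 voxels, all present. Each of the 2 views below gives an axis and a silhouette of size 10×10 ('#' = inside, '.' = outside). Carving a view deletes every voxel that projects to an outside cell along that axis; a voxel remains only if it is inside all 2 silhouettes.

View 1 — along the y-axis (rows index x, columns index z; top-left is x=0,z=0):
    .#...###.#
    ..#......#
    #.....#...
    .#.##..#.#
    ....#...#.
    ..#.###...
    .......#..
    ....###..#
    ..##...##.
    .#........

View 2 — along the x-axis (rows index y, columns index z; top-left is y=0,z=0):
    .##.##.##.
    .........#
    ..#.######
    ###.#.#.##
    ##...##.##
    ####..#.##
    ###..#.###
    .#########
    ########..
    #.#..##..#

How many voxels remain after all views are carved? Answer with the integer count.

start: 10×10×10 = 1000 voxels
carve view 1 (along y, XZ-mask fill 30/100): 300 voxels remain
carve view 2 (along x, YZ-mask fill 63/100): 192 voxels remain

voxel count = 192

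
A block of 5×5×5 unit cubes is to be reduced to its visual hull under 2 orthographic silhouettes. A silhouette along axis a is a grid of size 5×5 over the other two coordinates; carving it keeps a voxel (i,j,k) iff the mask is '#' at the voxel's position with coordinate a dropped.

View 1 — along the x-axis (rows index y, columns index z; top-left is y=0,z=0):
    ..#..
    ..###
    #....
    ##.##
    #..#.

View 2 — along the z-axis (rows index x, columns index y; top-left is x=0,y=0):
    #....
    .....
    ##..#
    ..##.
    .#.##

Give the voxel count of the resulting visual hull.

voxel count = 21

start: 5×5×5 = 125 voxels
step 1: project along x, AND mask (11/25) → |grid| = 55
step 2: project along z, AND mask (9/25) → |grid| = 21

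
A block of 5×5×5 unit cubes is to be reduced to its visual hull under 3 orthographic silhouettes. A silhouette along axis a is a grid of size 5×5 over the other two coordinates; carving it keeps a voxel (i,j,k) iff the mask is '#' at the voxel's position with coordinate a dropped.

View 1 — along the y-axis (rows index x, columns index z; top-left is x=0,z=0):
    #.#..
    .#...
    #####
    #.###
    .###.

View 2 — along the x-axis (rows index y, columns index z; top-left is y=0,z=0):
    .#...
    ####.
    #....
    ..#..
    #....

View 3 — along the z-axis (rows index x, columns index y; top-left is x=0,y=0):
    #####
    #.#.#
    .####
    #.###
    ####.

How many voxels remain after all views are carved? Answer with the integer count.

initial block: 5^3 = 125
after view 1 [y-axis, 15 of 25 cells solid] → remaining = 75
after view 2 [x-axis, 8 of 25 cells solid] → remaining = 26
after view 3 [z-axis, 20 of 25 cells solid] → remaining = 21

21 voxels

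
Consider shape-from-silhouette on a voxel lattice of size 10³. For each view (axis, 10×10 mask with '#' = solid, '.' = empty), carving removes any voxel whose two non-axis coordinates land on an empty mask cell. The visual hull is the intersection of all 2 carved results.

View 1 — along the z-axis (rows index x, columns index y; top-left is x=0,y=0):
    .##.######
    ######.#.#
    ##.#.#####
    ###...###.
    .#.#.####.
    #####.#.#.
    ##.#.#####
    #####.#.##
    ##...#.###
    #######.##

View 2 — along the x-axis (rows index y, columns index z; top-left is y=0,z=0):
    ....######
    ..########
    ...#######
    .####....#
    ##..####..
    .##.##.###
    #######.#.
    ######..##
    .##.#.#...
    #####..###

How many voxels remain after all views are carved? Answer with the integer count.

496 voxels

before carving: 1000 voxels (10×10×10)
[1] z-view keeps 74 columns → grid now 740
[2] x-view keeps 67 columns → grid now 496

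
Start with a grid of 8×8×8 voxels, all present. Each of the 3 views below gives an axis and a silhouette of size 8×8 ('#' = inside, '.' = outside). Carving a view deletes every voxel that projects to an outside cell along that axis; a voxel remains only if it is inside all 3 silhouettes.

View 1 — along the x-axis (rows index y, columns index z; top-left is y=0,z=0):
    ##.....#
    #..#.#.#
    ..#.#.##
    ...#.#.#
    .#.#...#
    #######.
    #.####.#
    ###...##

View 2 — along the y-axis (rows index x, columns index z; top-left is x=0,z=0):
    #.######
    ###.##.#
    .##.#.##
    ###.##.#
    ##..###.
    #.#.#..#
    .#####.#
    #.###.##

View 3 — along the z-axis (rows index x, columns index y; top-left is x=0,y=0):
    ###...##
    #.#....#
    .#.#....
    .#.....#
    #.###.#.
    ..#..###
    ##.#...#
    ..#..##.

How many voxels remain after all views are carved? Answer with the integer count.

voxel count = 86

full grid |V| = 512
after view 1 [x-axis, 35 of 64 cells solid] → remaining = 280
after view 2 [y-axis, 45 of 64 cells solid] → remaining = 198
after view 3 [z-axis, 28 of 64 cells solid] → remaining = 86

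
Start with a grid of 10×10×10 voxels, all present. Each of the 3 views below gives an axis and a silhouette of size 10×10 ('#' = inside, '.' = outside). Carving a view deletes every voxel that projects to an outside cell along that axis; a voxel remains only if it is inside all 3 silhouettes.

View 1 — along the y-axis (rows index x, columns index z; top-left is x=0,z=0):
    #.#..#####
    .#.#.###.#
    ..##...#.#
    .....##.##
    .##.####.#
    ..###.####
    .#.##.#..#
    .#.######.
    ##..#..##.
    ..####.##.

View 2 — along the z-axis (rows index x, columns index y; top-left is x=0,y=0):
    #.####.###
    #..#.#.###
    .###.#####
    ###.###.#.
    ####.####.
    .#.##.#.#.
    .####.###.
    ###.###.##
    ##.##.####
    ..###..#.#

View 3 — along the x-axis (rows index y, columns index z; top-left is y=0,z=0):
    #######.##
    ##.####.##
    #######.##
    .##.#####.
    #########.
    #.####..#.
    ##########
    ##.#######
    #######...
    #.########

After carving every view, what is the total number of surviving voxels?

voxel count = 325

before carving: 1000 voxels (10×10×10)
step 1: project along y, AND mask (58/100) → |grid| = 580
step 2: project along z, AND mask (70/100) → |grid| = 404
step 3: project along x, AND mask (83/100) → |grid| = 325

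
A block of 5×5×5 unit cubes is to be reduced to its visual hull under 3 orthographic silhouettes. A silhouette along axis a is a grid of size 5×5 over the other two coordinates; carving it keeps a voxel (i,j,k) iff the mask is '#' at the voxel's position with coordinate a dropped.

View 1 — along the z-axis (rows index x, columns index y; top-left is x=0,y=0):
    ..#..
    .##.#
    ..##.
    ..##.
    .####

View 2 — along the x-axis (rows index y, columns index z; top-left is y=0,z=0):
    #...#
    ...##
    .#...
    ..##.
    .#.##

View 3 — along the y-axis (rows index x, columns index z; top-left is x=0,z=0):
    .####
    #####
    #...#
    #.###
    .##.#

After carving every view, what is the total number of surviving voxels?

|visual hull| = 14

initial block: 5^3 = 125
after view 1 [z-axis, 12 of 25 cells solid] → remaining = 60
after view 2 [x-axis, 10 of 25 cells solid] → remaining = 21
after view 3 [y-axis, 18 of 25 cells solid] → remaining = 14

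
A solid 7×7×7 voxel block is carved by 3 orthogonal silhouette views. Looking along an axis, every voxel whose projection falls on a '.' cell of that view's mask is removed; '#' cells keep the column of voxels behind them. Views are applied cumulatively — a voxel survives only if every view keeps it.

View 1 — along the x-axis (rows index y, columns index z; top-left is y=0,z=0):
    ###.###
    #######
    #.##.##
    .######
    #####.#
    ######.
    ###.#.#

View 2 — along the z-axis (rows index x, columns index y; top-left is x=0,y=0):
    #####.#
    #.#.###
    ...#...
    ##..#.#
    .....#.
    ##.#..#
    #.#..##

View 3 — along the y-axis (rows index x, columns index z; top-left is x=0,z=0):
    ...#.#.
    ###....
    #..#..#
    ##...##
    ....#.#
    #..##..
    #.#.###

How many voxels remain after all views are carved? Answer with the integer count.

initial block: 7^3 = 343
[1] x-view keeps 41 columns → grid now 287
[2] z-view keeps 25 columns → grid now 145
[3] y-view keeps 22 columns → grid now 65

65 voxels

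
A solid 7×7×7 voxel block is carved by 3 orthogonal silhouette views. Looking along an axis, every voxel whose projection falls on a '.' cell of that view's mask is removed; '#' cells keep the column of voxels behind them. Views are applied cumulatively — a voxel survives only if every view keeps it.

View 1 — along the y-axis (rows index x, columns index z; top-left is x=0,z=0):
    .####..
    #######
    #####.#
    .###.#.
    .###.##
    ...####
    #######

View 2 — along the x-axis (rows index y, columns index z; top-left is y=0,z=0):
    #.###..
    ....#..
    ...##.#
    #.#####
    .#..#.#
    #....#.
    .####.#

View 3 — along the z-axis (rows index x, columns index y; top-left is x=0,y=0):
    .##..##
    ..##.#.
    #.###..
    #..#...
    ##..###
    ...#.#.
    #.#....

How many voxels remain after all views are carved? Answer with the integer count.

full grid |V| = 343
carve view 1 (along y, XZ-mask fill 37/49): 259 voxels remain
carve view 2 (along x, YZ-mask fill 24/49): 127 voxels remain
carve view 3 (along z, XY-mask fill 22/49): 59 voxels remain

|visual hull| = 59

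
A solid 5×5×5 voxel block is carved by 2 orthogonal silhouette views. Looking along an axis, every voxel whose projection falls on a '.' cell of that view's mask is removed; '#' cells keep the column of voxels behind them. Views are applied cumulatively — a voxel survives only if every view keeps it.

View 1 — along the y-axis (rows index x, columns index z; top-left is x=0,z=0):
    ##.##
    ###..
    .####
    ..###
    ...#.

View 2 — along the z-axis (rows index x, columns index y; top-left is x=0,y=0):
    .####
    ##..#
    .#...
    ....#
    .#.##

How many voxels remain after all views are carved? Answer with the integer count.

before carving: 125 voxels (5×5×5)
V1 y: intersect with XZ mask (15 set) -- 75 left
V2 z: intersect with XY mask (12 set) -- 35 left

voxel count = 35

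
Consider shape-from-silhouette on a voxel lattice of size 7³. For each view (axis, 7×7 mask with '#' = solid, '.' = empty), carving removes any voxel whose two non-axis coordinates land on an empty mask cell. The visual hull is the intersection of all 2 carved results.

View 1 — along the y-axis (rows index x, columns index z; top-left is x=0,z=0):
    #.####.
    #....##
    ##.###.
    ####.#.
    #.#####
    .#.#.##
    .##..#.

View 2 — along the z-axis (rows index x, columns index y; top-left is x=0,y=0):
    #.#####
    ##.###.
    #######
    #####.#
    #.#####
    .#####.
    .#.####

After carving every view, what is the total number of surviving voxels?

181 voxels

before carving: 343 voxels (7×7×7)
V1 y: intersect with XZ mask (31 set) -- 217 left
V2 z: intersect with XY mask (40 set) -- 181 left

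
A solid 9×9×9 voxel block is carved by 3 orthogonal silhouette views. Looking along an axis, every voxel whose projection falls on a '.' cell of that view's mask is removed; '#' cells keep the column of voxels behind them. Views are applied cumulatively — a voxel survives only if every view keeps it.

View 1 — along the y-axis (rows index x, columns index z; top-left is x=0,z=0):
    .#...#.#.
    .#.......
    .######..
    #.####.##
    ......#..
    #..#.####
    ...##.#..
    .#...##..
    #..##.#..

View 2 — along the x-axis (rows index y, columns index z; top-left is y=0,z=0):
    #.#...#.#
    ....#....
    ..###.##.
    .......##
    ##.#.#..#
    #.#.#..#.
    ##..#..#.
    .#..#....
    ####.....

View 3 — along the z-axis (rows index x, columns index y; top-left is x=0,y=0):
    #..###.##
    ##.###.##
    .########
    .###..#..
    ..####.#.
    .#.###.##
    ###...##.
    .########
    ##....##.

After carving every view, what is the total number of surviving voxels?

start: 9×9×9 = 729 voxels
  1. axis=1 (XZ plane), |mask|=34  ⇒  voxels=306
  2. axis=0 (YZ plane), |mask|=31  ⇒  voxels=109
  3. axis=2 (XY plane), |mask|=53  ⇒  voxels=66

|visual hull| = 66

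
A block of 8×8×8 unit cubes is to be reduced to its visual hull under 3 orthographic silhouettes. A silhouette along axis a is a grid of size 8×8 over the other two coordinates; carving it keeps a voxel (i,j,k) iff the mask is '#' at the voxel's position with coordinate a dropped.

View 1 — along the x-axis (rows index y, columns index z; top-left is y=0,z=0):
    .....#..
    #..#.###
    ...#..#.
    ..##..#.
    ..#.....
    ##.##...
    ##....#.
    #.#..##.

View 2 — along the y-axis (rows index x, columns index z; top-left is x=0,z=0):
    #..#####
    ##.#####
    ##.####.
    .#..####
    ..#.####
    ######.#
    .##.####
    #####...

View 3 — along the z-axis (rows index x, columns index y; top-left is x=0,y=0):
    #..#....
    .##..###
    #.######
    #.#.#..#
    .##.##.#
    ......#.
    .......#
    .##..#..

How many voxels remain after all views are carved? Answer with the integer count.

full grid |V| = 512
step 1: project along x, AND mask (23/64) → |grid| = 184
step 2: project along y, AND mask (47/64) → |grid| = 129
step 3: project along z, AND mask (28/64) → |grid| = 60

|visual hull| = 60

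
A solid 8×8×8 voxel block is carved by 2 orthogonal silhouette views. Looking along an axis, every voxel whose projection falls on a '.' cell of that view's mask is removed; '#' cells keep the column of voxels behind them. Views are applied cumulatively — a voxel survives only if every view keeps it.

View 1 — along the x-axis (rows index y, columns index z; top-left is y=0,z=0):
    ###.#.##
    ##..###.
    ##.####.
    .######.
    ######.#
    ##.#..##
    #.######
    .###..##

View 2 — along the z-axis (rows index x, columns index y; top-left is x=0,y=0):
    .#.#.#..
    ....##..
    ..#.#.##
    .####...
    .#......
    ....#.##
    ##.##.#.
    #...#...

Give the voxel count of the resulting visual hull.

before carving: 512 voxels (8×8×8)
V1 x: intersect with YZ mask (47 set) -- 376 left
V2 z: intersect with XY mask (24 set) -- 145 left

remaining voxels: 145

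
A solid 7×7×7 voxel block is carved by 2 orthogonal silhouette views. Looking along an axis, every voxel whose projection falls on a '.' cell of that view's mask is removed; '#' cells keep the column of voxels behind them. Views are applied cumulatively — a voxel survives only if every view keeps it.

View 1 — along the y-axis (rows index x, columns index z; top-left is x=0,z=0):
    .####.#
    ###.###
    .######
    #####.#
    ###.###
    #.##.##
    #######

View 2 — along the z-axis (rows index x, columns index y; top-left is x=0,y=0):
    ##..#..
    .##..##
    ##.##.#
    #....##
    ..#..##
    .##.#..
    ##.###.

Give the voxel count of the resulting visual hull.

voxel count = 155

initial block: 7^3 = 343
after view 1 [y-axis, 41 of 49 cells solid] → remaining = 287
after view 2 [z-axis, 26 of 49 cells solid] → remaining = 155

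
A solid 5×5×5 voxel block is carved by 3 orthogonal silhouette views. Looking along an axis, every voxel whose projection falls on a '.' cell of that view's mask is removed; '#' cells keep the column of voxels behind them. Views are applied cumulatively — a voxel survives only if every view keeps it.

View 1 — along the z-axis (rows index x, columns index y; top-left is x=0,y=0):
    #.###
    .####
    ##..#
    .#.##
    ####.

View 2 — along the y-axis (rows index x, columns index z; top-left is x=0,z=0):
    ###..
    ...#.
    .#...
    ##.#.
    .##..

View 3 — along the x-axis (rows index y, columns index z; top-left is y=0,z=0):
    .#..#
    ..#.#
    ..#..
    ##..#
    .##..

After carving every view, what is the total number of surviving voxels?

remaining voxels: 15

before carving: 125 voxels (5×5×5)
  1. axis=2 (XY plane), |mask|=18  ⇒  voxels=90
  2. axis=1 (XZ plane), |mask|=10  ⇒  voxels=36
  3. axis=0 (YZ plane), |mask|=10  ⇒  voxels=15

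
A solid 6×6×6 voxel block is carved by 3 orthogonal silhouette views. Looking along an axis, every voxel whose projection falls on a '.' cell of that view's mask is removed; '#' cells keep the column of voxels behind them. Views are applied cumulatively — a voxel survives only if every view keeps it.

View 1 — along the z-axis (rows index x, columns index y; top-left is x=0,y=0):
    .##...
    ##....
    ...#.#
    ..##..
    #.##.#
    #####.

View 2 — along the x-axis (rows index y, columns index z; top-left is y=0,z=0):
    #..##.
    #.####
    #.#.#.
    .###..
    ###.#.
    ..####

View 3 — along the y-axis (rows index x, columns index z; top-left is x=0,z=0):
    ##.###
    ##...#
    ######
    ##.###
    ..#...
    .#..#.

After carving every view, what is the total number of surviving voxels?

remaining voxels: 29

full grid |V| = 216
after view 1 [z-axis, 17 of 36 cells solid] → remaining = 102
after view 2 [x-axis, 22 of 36 cells solid] → remaining = 60
after view 3 [y-axis, 22 of 36 cells solid] → remaining = 29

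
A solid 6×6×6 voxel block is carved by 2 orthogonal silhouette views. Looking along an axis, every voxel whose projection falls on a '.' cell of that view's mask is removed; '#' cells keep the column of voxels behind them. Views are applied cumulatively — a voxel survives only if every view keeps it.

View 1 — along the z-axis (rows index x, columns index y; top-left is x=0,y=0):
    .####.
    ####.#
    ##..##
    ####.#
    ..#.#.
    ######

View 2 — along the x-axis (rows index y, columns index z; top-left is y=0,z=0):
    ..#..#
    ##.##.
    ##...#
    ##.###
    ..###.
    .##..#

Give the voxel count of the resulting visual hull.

before carving: 216 voxels (6×6×6)
after view 1 [z-axis, 26 of 36 cells solid] → remaining = 156
after view 2 [x-axis, 20 of 36 cells solid] → remaining = 87

87 voxels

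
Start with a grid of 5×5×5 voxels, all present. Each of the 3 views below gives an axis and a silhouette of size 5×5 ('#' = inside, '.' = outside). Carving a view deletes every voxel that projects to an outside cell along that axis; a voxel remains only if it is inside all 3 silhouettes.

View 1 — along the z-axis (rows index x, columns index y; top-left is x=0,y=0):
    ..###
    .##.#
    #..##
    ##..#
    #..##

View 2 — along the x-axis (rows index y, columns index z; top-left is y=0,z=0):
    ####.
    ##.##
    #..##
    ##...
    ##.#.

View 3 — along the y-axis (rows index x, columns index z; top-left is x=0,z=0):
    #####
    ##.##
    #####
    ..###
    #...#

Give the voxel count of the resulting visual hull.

full grid |V| = 125
[1] z-view keeps 15 columns → grid now 75
[2] x-view keeps 16 columns → grid now 47
[3] y-view keeps 19 columns → grid now 35

35 voxels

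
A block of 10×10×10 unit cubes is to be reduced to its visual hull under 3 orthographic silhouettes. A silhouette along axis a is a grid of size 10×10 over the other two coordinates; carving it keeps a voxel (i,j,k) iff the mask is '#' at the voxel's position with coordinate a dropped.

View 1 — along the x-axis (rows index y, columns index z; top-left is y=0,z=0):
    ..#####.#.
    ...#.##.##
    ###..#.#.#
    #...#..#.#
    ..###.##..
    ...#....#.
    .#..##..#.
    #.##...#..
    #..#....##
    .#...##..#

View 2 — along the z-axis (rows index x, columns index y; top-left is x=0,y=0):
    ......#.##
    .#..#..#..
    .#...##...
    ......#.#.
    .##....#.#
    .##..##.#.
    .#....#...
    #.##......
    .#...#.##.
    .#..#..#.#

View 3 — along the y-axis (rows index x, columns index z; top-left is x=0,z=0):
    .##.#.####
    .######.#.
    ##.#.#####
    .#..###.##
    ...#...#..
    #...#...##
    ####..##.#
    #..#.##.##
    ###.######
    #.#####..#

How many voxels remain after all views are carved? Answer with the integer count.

voxel count = 86

before carving: 1000 voxels (10×10×10)
V1 x: intersect with YZ mask (44 set) -- 440 left
V2 z: intersect with XY mask (33 set) -- 143 left
V3 y: intersect with XZ mask (63 set) -- 86 left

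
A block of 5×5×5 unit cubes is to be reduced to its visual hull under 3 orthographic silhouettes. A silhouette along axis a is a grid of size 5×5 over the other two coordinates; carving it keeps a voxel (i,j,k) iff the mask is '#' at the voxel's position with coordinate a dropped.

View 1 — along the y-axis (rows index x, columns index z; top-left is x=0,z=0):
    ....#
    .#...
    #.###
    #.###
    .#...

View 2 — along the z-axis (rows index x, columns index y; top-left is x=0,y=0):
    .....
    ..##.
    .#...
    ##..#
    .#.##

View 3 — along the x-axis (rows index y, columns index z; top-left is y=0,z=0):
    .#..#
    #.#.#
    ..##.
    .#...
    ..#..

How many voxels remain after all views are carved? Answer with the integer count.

voxel count = 10

start: 5×5×5 = 125 voxels
  1. axis=1 (XZ plane), |mask|=11  ⇒  voxels=55
  2. axis=2 (XY plane), |mask|=9  ⇒  voxels=21
  3. axis=0 (YZ plane), |mask|=9  ⇒  voxels=10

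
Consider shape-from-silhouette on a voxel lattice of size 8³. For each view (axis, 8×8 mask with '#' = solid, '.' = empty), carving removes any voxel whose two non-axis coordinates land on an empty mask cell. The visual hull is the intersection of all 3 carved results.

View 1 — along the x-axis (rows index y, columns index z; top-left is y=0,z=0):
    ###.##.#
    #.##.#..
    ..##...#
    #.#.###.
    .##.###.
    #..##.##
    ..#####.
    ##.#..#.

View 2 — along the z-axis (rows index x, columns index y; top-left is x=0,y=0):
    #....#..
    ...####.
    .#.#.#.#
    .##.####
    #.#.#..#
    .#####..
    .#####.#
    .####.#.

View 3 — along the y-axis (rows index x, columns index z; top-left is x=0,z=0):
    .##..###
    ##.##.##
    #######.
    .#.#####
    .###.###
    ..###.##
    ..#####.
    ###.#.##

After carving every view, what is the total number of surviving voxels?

remaining voxels: 118

before carving: 512 voxels (8×8×8)
  1. axis=0 (YZ plane), |mask|=37  ⇒  voxels=296
  2. axis=2 (XY plane), |mask|=36  ⇒  voxels=163
  3. axis=1 (XZ plane), |mask|=46  ⇒  voxels=118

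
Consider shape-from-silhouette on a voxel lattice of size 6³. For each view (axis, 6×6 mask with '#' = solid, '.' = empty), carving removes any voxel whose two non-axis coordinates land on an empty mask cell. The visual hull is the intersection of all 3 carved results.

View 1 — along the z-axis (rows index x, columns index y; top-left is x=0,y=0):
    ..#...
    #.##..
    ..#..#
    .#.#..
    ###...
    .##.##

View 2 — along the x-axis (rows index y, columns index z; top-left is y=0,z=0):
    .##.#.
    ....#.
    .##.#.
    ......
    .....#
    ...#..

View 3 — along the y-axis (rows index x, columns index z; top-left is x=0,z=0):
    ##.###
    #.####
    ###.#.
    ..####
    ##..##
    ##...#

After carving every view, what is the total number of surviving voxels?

17 voxels

start: 6×6×6 = 216 voxels
carve view 1 (along z, XY-mask fill 15/36): 90 voxels remain
carve view 2 (along x, YZ-mask fill 9/36): 27 voxels remain
carve view 3 (along y, XZ-mask fill 25/36): 17 voxels remain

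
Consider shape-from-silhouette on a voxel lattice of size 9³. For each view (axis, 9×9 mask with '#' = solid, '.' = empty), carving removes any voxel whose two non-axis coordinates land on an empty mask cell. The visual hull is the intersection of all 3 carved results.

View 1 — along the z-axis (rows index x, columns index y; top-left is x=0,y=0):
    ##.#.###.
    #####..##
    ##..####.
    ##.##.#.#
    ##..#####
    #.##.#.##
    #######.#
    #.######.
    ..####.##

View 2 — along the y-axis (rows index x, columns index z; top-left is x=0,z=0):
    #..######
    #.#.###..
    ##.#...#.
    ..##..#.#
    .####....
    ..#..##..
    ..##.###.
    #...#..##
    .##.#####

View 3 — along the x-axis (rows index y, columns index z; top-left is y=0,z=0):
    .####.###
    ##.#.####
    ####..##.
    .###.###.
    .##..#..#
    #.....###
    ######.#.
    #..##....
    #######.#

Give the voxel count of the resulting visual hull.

remaining voxels: 178

initial block: 9^3 = 729
after view 1 [z-axis, 59 of 81 cells solid] → remaining = 531
after view 2 [y-axis, 43 of 81 cells solid] → remaining = 281
after view 3 [x-axis, 52 of 81 cells solid] → remaining = 178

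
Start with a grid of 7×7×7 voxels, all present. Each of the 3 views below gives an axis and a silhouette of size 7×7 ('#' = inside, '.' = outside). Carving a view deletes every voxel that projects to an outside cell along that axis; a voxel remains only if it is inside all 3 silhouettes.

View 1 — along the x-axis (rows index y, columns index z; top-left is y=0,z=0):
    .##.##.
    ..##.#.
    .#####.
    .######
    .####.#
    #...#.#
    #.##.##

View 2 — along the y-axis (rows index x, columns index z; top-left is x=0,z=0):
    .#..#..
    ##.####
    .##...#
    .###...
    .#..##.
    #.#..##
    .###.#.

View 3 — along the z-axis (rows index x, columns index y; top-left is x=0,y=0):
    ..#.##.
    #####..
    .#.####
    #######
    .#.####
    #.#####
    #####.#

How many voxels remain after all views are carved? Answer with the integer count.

|visual hull| = 91

before carving: 343 voxels (7×7×7)
[1] x-view keeps 31 columns → grid now 217
[2] y-view keeps 25 columns → grid now 114
[3] z-view keeps 37 columns → grid now 91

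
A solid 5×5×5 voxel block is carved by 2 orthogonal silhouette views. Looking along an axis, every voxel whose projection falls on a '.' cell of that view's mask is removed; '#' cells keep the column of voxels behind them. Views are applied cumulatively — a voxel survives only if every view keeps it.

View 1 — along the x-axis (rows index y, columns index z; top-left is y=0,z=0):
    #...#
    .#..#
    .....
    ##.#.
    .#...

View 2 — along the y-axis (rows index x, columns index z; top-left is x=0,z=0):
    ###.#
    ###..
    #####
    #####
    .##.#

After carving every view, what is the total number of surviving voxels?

before carving: 125 voxels (5×5×5)
V1 x: intersect with YZ mask (8 set) -- 40 left
V2 y: intersect with XZ mask (20 set) -- 33 left

33 voxels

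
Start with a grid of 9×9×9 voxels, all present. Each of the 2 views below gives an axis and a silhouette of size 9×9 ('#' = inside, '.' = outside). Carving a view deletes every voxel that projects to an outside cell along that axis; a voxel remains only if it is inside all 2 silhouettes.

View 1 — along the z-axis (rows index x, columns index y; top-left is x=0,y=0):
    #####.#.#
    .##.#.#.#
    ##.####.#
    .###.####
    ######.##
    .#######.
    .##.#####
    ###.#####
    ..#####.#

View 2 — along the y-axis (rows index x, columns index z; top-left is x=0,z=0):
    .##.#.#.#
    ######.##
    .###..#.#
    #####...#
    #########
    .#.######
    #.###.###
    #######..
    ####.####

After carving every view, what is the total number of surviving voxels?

426 voxels

start: 9×9×9 = 729 voxels
step 1: project along z, AND mask (62/81) → |grid| = 558
step 2: project along y, AND mask (62/81) → |grid| = 426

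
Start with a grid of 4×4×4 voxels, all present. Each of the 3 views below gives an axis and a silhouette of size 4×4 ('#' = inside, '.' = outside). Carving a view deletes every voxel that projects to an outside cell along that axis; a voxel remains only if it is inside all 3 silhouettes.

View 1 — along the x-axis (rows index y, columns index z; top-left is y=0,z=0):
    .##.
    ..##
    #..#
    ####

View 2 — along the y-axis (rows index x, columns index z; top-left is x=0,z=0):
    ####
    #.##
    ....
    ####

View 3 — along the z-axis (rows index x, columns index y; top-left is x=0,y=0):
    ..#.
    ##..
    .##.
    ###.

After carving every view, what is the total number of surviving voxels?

initial block: 4^3 = 64
  1. axis=0 (YZ plane), |mask|=10  ⇒  voxels=40
  2. axis=1 (XZ plane), |mask|=11  ⇒  voxels=28
  3. axis=2 (XY plane), |mask|=8  ⇒  voxels=11

|visual hull| = 11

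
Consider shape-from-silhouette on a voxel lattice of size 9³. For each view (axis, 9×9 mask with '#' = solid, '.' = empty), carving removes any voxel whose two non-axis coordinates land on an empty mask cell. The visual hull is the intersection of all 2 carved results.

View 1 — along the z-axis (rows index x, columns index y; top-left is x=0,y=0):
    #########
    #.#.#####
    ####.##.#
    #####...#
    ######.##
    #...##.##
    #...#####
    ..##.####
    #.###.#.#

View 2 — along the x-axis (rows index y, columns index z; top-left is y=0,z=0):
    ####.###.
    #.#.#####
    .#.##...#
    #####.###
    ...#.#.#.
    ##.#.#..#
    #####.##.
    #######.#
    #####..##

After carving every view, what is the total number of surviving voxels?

start: 9×9×9 = 729 voxels
[1] z-view keeps 60 columns → grid now 540
[2] x-view keeps 56 columns → grid now 369

369 voxels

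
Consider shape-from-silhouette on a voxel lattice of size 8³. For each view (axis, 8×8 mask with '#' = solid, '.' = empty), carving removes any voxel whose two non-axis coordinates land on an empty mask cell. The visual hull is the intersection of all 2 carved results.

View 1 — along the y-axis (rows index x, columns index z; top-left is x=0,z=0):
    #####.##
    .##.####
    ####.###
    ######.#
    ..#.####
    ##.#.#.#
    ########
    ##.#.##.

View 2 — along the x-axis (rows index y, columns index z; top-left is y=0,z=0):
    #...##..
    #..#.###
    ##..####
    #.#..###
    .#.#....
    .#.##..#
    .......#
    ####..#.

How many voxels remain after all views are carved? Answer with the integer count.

|visual hull| = 196

start: 8×8×8 = 512 voxels
[1] y-view keeps 50 columns → grid now 400
[2] x-view keeps 31 columns → grid now 196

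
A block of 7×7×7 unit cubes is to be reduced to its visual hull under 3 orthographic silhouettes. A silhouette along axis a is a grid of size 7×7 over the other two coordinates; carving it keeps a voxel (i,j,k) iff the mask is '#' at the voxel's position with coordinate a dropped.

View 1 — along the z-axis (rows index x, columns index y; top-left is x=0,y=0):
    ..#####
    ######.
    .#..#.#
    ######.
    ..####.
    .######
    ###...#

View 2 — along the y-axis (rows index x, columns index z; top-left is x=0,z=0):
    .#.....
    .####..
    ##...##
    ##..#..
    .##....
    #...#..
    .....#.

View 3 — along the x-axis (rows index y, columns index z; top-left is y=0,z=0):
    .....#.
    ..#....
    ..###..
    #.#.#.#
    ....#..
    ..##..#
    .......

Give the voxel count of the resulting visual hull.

remaining voxels: 21

before carving: 343 voxels (7×7×7)
[1] z-view keeps 34 columns → grid now 238
[2] y-view keeps 17 columns → grid now 83
[3] x-view keeps 13 columns → grid now 21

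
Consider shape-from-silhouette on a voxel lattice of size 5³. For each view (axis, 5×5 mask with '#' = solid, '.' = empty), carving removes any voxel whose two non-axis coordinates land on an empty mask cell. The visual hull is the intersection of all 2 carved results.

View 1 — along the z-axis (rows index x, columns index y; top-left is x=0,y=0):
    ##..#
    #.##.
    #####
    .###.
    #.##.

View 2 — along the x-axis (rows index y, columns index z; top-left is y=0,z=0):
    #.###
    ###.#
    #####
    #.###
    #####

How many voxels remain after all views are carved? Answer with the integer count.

start: 5×5×5 = 125 voxels
carve view 1 (along z, XY-mask fill 17/25): 85 voxels remain
carve view 2 (along x, YZ-mask fill 22/25): 74 voxels remain

voxel count = 74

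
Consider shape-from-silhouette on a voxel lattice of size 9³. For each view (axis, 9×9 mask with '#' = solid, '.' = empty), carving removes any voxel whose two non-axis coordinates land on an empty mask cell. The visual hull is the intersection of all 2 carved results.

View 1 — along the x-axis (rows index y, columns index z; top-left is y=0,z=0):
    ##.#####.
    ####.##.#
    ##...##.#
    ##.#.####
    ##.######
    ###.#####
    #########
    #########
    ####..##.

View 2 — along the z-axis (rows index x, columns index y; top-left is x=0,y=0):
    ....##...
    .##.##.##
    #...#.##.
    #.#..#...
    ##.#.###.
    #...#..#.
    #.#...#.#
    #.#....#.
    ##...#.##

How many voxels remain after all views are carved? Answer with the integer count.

268 voxels

start: 9×9×9 = 729 voxels
V1 x: intersect with YZ mask (66 set) -- 594 left
V2 z: intersect with XY mask (36 set) -- 268 left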